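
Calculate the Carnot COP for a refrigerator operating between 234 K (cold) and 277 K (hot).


dT = 277 - 234 = 43 K
COP_carnot = T_cold / dT = 234 / 43
COP_carnot = 5.442

5.442


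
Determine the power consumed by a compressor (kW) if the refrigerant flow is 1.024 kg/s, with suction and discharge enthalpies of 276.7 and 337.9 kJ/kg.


dh = 337.9 - 276.7 = 61.2 kJ/kg
W = m_dot * dh = 1.024 * 61.2 = 62.67 kW

62.67


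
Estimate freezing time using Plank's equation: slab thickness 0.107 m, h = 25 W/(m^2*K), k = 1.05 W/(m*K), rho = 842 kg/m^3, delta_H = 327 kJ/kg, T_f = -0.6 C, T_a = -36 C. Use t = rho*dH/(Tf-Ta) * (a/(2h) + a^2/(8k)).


dT = -0.6 - (-36) = 35.4 K
term1 = a/(2h) = 0.107/(2*25) = 0.00214
term2 = a^2/(8k) = 0.107^2/(8*1.05) = 0.00136297619
t = rho*dH*1000/dT * (term1 + term2)
t = 842*327*1000/35.4 * (0.00214 + 0.00136297619)
t = 27245 s

27245


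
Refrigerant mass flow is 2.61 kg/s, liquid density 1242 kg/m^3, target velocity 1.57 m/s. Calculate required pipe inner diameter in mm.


A = m_dot / (rho * v) = 2.61 / (1242 * 1.57) = 0.001338502723 m^2
d = sqrt(4*A/pi) * 1000
d = 41.3 mm

41.3


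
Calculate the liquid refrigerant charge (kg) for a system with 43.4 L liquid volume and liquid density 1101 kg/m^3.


Charge = V * rho / 1000
Charge = 43.4 * 1101 / 1000
Charge = 47.78 kg

47.78


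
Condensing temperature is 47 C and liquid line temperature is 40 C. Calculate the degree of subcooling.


Subcooling = T_cond - T_liquid
Subcooling = 47 - 40
Subcooling = 7 K

7


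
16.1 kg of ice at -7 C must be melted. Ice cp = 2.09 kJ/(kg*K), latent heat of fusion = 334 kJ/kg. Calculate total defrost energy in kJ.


Sensible heat = cp * dT = 2.09 * 7 = 14.63 kJ/kg
Total per kg = 14.63 + 334 = 348.63 kJ/kg
Q = m * total = 16.1 * 348.63
Q = 5612.9 kJ

5612.9


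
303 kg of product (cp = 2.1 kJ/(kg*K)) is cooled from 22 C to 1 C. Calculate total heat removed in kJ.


dT = 22 - (1) = 21 K
Q = m * cp * dT = 303 * 2.1 * 21
Q = 13362 kJ

13362


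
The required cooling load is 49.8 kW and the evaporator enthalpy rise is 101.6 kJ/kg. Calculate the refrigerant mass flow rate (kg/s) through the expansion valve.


m_dot = Q / dh
m_dot = 49.8 / 101.6
m_dot = 0.4902 kg/s

0.4902


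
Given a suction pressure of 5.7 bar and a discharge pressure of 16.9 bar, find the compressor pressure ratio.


PR = P_high / P_low
PR = 16.9 / 5.7
PR = 2.965

2.965


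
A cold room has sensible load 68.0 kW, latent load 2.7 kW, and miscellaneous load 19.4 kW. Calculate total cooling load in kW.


Q_total = Q_s + Q_l + Q_misc
Q_total = 68.0 + 2.7 + 19.4
Q_total = 90.1 kW

90.1


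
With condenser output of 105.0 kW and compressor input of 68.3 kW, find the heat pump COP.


COP_hp = Q_cond / W
COP_hp = 105.0 / 68.3
COP_hp = 1.537

1.537


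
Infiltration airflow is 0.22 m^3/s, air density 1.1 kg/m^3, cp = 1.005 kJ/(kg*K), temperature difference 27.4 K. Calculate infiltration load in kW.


Q = V_dot * rho * cp * dT
Q = 0.22 * 1.1 * 1.005 * 27.4
Q = 6.664 kW

6.664


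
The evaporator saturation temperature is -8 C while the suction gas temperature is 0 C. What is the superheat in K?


Superheat = T_suction - T_evap
Superheat = 0 - (-8)
Superheat = 8 K

8


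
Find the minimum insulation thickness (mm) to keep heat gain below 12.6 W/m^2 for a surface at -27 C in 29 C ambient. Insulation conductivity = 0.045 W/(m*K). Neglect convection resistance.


dT = 29 - (-27) = 56 K
thickness = k * dT / q_max * 1000
thickness = 0.045 * 56 / 12.6 * 1000
thickness = 200.0 mm

200.0


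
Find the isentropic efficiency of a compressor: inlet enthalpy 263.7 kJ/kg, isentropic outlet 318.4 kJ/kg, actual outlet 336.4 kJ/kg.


dh_ideal = 318.4 - 263.7 = 54.7 kJ/kg
dh_actual = 336.4 - 263.7 = 72.7 kJ/kg
eta_s = dh_ideal / dh_actual = 54.7 / 72.7
eta_s = 0.7524

0.7524


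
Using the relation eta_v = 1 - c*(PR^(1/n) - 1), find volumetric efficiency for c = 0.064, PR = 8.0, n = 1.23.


PR^(1/n) = 8.0^(1/1.23) = 5.42274898
eta_v = 1 - 0.064 * (5.42274898 - 1)
eta_v = 0.7169

0.7169


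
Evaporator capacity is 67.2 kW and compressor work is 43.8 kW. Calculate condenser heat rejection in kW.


Q_cond = Q_evap + W
Q_cond = 67.2 + 43.8
Q_cond = 111.0 kW

111.0


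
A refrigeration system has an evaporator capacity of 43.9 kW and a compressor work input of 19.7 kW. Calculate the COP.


COP = Q_evap / W
COP = 43.9 / 19.7
COP = 2.228

2.228


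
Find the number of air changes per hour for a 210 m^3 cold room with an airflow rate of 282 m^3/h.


ACH = flow / volume
ACH = 282 / 210
ACH = 1.343

1.343


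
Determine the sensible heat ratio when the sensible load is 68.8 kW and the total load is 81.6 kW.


SHR = Q_sensible / Q_total
SHR = 68.8 / 81.6
SHR = 0.843

0.843


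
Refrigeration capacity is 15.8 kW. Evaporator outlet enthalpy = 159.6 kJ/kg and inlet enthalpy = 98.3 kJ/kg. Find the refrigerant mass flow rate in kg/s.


dh = 159.6 - 98.3 = 61.3 kJ/kg
m_dot = Q / dh = 15.8 / 61.3 = 0.2577 kg/s

0.2577


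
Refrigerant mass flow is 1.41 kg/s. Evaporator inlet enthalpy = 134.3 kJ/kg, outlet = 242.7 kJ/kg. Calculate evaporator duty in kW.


dh = 242.7 - 134.3 = 108.4 kJ/kg
Q_evap = m_dot * dh = 1.41 * 108.4
Q_evap = 152.84 kW

152.84


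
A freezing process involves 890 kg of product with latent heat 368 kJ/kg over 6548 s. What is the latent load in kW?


Q_lat = m * h_fg / t
Q_lat = 890 * 368 / 6548
Q_lat = 50.02 kW

50.02


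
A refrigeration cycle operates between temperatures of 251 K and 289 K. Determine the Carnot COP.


dT = 289 - 251 = 38 K
COP_carnot = T_cold / dT = 251 / 38
COP_carnot = 6.605

6.605


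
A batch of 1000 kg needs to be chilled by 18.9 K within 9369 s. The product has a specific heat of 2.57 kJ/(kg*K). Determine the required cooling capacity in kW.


Q = m * cp * dT / t
Q = 1000 * 2.57 * 18.9 / 9369
Q = 5.184 kW

5.184


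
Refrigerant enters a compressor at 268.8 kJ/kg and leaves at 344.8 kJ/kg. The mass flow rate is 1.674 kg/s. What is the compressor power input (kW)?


dh = 344.8 - 268.8 = 76.0 kJ/kg
W = m_dot * dh = 1.674 * 76.0 = 127.22 kW

127.22


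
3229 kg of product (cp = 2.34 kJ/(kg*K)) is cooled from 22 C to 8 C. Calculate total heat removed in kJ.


dT = 22 - (8) = 14 K
Q = m * cp * dT = 3229 * 2.34 * 14
Q = 105782 kJ

105782


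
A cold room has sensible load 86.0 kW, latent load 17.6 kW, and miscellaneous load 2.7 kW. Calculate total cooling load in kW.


Q_total = Q_s + Q_l + Q_misc
Q_total = 86.0 + 17.6 + 2.7
Q_total = 106.3 kW

106.3


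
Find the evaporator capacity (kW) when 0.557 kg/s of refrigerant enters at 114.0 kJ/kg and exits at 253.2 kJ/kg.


dh = 253.2 - 114.0 = 139.2 kJ/kg
Q_evap = m_dot * dh = 0.557 * 139.2
Q_evap = 77.53 kW

77.53


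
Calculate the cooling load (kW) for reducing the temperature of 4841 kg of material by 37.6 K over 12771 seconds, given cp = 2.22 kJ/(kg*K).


Q = m * cp * dT / t
Q = 4841 * 2.22 * 37.6 / 12771
Q = 31.641 kW

31.641


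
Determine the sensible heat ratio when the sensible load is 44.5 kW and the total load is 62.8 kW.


SHR = Q_sensible / Q_total
SHR = 44.5 / 62.8
SHR = 0.709

0.709


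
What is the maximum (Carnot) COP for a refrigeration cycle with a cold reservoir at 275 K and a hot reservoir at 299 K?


dT = 299 - 275 = 24 K
COP_carnot = T_cold / dT = 275 / 24
COP_carnot = 11.458

11.458


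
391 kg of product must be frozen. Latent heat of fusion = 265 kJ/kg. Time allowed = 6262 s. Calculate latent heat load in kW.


Q_lat = m * h_fg / t
Q_lat = 391 * 265 / 6262
Q_lat = 16.55 kW

16.55


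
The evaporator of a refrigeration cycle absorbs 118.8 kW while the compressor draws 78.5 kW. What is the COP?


COP = Q_evap / W
COP = 118.8 / 78.5
COP = 1.513

1.513


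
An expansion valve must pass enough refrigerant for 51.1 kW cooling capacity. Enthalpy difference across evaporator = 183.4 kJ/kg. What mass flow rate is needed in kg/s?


m_dot = Q / dh
m_dot = 51.1 / 183.4
m_dot = 0.2786 kg/s

0.2786


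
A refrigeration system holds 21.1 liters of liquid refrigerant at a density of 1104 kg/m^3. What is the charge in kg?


Charge = V * rho / 1000
Charge = 21.1 * 1104 / 1000
Charge = 23.29 kg

23.29


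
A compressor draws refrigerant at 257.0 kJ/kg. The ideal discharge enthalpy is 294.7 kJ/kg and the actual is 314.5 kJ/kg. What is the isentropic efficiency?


dh_ideal = 294.7 - 257.0 = 37.7 kJ/kg
dh_actual = 314.5 - 257.0 = 57.5 kJ/kg
eta_s = dh_ideal / dh_actual = 37.7 / 57.5
eta_s = 0.6557

0.6557


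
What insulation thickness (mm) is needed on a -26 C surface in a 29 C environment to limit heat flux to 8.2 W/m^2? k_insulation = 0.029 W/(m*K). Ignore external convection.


dT = 29 - (-26) = 55 K
thickness = k * dT / q_max * 1000
thickness = 0.029 * 55 / 8.2 * 1000
thickness = 194.5 mm

194.5


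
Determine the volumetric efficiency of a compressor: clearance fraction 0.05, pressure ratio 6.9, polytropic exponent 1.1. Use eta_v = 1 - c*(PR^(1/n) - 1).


PR^(1/n) = 6.9^(1/1.1) = 5.78882049
eta_v = 1 - 0.05 * (5.78882049 - 1)
eta_v = 0.7606

0.7606


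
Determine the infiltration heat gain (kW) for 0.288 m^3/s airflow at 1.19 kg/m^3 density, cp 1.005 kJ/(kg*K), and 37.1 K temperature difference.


Q = V_dot * rho * cp * dT
Q = 0.288 * 1.19 * 1.005 * 37.1
Q = 12.778 kW

12.778


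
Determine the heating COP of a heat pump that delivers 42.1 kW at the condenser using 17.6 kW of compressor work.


COP_hp = Q_cond / W
COP_hp = 42.1 / 17.6
COP_hp = 2.392

2.392


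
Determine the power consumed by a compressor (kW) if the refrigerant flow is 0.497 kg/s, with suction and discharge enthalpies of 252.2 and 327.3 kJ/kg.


dh = 327.3 - 252.2 = 75.1 kJ/kg
W = m_dot * dh = 0.497 * 75.1 = 37.32 kW

37.32


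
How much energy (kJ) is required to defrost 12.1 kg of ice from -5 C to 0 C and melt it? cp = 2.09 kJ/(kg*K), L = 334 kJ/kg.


Sensible heat = cp * dT = 2.09 * 5 = 10.45 kJ/kg
Total per kg = 10.45 + 334 = 344.45 kJ/kg
Q = m * total = 12.1 * 344.45
Q = 4167.8 kJ

4167.8


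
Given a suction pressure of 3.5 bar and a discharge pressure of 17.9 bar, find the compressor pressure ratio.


PR = P_high / P_low
PR = 17.9 / 3.5
PR = 5.114

5.114


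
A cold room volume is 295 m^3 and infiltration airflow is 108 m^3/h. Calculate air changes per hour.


ACH = flow / volume
ACH = 108 / 295
ACH = 0.366

0.366


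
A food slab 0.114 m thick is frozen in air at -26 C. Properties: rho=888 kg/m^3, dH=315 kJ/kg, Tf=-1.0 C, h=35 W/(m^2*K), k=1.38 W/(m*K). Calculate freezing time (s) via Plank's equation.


dT = -1.0 - (-26) = 25.0 K
term1 = a/(2h) = 0.114/(2*35) = 0.001628571429
term2 = a^2/(8k) = 0.114^2/(8*1.38) = 0.001177173913
t = rho*dH*1000/dT * (term1 + term2)
t = 888*315*1000/25.0 * (0.001628571429 + 0.001177173913)
t = 31393 s

31393


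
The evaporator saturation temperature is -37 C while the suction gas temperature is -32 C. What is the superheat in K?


Superheat = T_suction - T_evap
Superheat = -32 - (-37)
Superheat = 5 K

5


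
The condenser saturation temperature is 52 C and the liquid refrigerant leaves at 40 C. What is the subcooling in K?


Subcooling = T_cond - T_liquid
Subcooling = 52 - 40
Subcooling = 12 K

12


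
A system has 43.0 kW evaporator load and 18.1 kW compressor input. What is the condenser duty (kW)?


Q_cond = Q_evap + W
Q_cond = 43.0 + 18.1
Q_cond = 61.1 kW

61.1


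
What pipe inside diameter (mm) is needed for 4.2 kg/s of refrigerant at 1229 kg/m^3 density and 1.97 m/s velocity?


A = m_dot / (rho * v) = 4.2 / (1229 * 1.97) = 0.001734727173 m^2
d = sqrt(4*A/pi) * 1000
d = 47.0 mm

47.0


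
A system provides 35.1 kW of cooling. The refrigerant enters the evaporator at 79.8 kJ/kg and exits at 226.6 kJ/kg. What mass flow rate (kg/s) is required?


dh = 226.6 - 79.8 = 146.8 kJ/kg
m_dot = Q / dh = 35.1 / 146.8 = 0.2391 kg/s

0.2391


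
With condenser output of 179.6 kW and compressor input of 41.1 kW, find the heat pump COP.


COP_hp = Q_cond / W
COP_hp = 179.6 / 41.1
COP_hp = 4.37

4.37


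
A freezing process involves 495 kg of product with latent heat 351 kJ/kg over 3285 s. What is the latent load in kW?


Q_lat = m * h_fg / t
Q_lat = 495 * 351 / 3285
Q_lat = 52.89 kW

52.89


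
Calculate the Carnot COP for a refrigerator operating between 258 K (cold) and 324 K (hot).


dT = 324 - 258 = 66 K
COP_carnot = T_cold / dT = 258 / 66
COP_carnot = 3.909

3.909


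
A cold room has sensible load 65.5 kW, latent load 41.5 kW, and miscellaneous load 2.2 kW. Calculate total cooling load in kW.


Q_total = Q_s + Q_l + Q_misc
Q_total = 65.5 + 41.5 + 2.2
Q_total = 109.2 kW

109.2


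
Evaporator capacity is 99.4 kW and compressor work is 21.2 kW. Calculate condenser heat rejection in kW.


Q_cond = Q_evap + W
Q_cond = 99.4 + 21.2
Q_cond = 120.6 kW

120.6


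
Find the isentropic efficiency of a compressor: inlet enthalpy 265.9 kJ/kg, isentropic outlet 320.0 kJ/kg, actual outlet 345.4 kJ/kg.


dh_ideal = 320.0 - 265.9 = 54.1 kJ/kg
dh_actual = 345.4 - 265.9 = 79.5 kJ/kg
eta_s = dh_ideal / dh_actual = 54.1 / 79.5
eta_s = 0.6805

0.6805


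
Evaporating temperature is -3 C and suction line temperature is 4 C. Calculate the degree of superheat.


Superheat = T_suction - T_evap
Superheat = 4 - (-3)
Superheat = 7 K

7


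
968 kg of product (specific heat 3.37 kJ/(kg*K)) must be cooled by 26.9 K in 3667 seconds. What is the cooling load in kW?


Q = m * cp * dT / t
Q = 968 * 3.37 * 26.9 / 3667
Q = 23.93 kW

23.93


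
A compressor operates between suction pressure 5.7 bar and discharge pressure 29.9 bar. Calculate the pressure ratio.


PR = P_high / P_low
PR = 29.9 / 5.7
PR = 5.246

5.246


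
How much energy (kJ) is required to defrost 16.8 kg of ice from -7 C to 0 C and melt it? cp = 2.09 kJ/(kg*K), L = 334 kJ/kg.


Sensible heat = cp * dT = 2.09 * 7 = 14.63 kJ/kg
Total per kg = 14.63 + 334 = 348.63 kJ/kg
Q = m * total = 16.8 * 348.63
Q = 5857.0 kJ

5857.0


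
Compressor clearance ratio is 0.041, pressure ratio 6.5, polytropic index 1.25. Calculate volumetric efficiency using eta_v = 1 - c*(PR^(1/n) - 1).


PR^(1/n) = 6.5^(1/1.25) = 4.4702384
eta_v = 1 - 0.041 * (4.4702384 - 1)
eta_v = 0.8577

0.8577


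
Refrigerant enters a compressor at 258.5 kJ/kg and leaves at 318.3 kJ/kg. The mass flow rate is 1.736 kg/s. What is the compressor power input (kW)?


dh = 318.3 - 258.5 = 59.8 kJ/kg
W = m_dot * dh = 1.736 * 59.8 = 103.81 kW

103.81


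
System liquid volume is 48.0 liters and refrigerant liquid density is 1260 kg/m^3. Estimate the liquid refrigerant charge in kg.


Charge = V * rho / 1000
Charge = 48.0 * 1260 / 1000
Charge = 60.48 kg

60.48


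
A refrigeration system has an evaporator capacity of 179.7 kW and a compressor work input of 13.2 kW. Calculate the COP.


COP = Q_evap / W
COP = 179.7 / 13.2
COP = 13.614

13.614


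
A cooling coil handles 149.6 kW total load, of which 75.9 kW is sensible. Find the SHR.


SHR = Q_sensible / Q_total
SHR = 75.9 / 149.6
SHR = 0.507

0.507


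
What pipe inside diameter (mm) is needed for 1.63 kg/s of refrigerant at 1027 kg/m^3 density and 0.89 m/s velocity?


A = m_dot / (rho * v) = 1.63 / (1027 * 0.89) = 0.00178331127 m^2
d = sqrt(4*A/pi) * 1000
d = 47.7 mm

47.7


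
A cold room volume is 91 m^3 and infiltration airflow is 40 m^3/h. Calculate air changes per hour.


ACH = flow / volume
ACH = 40 / 91
ACH = 0.44

0.44


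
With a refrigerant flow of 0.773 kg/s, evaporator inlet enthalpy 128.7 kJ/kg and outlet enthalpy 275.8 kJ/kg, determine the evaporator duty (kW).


dh = 275.8 - 128.7 = 147.1 kJ/kg
Q_evap = m_dot * dh = 0.773 * 147.1
Q_evap = 113.71 kW

113.71


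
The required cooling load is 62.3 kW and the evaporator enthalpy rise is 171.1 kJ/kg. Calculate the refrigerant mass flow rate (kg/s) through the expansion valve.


m_dot = Q / dh
m_dot = 62.3 / 171.1
m_dot = 0.3641 kg/s

0.3641


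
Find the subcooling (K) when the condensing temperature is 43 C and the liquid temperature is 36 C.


Subcooling = T_cond - T_liquid
Subcooling = 43 - 36
Subcooling = 7 K

7


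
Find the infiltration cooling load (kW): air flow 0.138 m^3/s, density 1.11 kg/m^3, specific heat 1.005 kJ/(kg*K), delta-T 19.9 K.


Q = V_dot * rho * cp * dT
Q = 0.138 * 1.11 * 1.005 * 19.9
Q = 3.064 kW

3.064


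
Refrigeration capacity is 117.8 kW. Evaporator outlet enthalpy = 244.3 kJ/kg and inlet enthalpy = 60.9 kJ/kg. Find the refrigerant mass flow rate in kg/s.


dh = 244.3 - 60.9 = 183.4 kJ/kg
m_dot = Q / dh = 117.8 / 183.4 = 0.6423 kg/s

0.6423


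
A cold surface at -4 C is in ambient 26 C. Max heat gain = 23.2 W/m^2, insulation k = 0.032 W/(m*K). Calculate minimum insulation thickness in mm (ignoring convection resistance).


dT = 26 - (-4) = 30 K
thickness = k * dT / q_max * 1000
thickness = 0.032 * 30 / 23.2 * 1000
thickness = 41.4 mm

41.4


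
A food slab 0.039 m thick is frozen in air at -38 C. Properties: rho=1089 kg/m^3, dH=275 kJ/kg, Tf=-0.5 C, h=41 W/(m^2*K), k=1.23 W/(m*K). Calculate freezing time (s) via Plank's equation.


dT = -0.5 - (-38) = 37.5 K
term1 = a/(2h) = 0.039/(2*41) = 0.0004756097561
term2 = a^2/(8k) = 0.039^2/(8*1.23) = 0.0001545731707
t = rho*dH*1000/dT * (term1 + term2)
t = 1089*275*1000/37.5 * (0.0004756097561 + 0.0001545731707)
t = 5033 s

5033


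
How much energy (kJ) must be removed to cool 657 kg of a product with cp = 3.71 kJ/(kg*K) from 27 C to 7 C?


dT = 27 - (7) = 20 K
Q = m * cp * dT = 657 * 3.71 * 20
Q = 48749 kJ

48749


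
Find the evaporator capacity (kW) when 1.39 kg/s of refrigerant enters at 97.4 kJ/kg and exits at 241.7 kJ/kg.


dh = 241.7 - 97.4 = 144.3 kJ/kg
Q_evap = m_dot * dh = 1.39 * 144.3
Q_evap = 200.58 kW

200.58


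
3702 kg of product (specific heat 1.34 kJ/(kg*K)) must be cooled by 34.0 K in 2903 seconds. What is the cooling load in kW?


Q = m * cp * dT / t
Q = 3702 * 1.34 * 34.0 / 2903
Q = 58.1 kW

58.1


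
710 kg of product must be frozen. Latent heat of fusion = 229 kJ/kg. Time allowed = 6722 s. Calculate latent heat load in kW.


Q_lat = m * h_fg / t
Q_lat = 710 * 229 / 6722
Q_lat = 24.19 kW

24.19


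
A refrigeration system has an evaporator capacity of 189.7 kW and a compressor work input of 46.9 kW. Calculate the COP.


COP = Q_evap / W
COP = 189.7 / 46.9
COP = 4.045

4.045


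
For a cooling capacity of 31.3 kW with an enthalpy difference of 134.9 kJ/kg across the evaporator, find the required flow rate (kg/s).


m_dot = Q / dh
m_dot = 31.3 / 134.9
m_dot = 0.232 kg/s

0.232


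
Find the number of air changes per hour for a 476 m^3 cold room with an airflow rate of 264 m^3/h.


ACH = flow / volume
ACH = 264 / 476
ACH = 0.555

0.555


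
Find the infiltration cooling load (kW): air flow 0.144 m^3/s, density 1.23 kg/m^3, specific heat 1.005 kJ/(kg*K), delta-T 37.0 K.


Q = V_dot * rho * cp * dT
Q = 0.144 * 1.23 * 1.005 * 37.0
Q = 6.586 kW

6.586


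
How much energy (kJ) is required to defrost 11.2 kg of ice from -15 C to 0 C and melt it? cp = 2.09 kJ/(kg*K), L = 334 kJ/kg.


Sensible heat = cp * dT = 2.09 * 15 = 31.35 kJ/kg
Total per kg = 31.35 + 334 = 365.35 kJ/kg
Q = m * total = 11.2 * 365.35
Q = 4091.9 kJ

4091.9


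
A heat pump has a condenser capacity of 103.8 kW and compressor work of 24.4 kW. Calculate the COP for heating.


COP_hp = Q_cond / W
COP_hp = 103.8 / 24.4
COP_hp = 4.254

4.254


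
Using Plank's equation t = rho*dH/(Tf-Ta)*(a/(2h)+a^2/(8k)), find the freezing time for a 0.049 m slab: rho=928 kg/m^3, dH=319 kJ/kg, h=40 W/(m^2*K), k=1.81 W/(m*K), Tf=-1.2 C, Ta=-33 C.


dT = -1.2 - (-33) = 31.8 K
term1 = a/(2h) = 0.049/(2*40) = 0.0006125
term2 = a^2/(8k) = 0.049^2/(8*1.81) = 0.0001658149171
t = rho*dH*1000/dT * (term1 + term2)
t = 928*319*1000/31.8 * (0.0006125 + 0.0001658149171)
t = 7245 s

7245


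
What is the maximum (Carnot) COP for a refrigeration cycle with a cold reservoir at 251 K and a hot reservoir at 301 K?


dT = 301 - 251 = 50 K
COP_carnot = T_cold / dT = 251 / 50
COP_carnot = 5.02

5.02


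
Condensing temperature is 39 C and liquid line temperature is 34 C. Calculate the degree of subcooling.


Subcooling = T_cond - T_liquid
Subcooling = 39 - 34
Subcooling = 5 K

5


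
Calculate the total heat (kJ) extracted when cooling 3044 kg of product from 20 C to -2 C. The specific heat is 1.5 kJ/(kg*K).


dT = 20 - (-2) = 22 K
Q = m * cp * dT = 3044 * 1.5 * 22
Q = 100452 kJ

100452


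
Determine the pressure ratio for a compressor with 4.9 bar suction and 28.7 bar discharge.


PR = P_high / P_low
PR = 28.7 / 4.9
PR = 5.857

5.857


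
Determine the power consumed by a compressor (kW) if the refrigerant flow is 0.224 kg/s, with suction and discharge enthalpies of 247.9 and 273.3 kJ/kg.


dh = 273.3 - 247.9 = 25.4 kJ/kg
W = m_dot * dh = 0.224 * 25.4 = 5.69 kW

5.69


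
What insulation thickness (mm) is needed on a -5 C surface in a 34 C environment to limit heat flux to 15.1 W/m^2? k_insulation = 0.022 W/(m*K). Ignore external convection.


dT = 34 - (-5) = 39 K
thickness = k * dT / q_max * 1000
thickness = 0.022 * 39 / 15.1 * 1000
thickness = 56.8 mm

56.8


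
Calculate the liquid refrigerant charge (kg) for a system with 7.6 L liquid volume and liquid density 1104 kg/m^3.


Charge = V * rho / 1000
Charge = 7.6 * 1104 / 1000
Charge = 8.39 kg

8.39


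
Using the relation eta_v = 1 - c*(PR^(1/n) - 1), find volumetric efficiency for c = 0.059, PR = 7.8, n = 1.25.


PR^(1/n) = 7.8^(1/1.25) = 5.17220443
eta_v = 1 - 0.059 * (5.17220443 - 1)
eta_v = 0.7538

0.7538


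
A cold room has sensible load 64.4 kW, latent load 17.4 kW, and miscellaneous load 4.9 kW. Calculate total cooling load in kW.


Q_total = Q_s + Q_l + Q_misc
Q_total = 64.4 + 17.4 + 4.9
Q_total = 86.7 kW

86.7


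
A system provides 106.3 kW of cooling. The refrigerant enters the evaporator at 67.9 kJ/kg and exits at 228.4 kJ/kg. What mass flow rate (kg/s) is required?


dh = 228.4 - 67.9 = 160.5 kJ/kg
m_dot = Q / dh = 106.3 / 160.5 = 0.6623 kg/s

0.6623


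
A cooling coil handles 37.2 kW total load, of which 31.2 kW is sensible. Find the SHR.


SHR = Q_sensible / Q_total
SHR = 31.2 / 37.2
SHR = 0.839

0.839


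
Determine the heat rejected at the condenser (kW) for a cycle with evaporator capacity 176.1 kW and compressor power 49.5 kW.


Q_cond = Q_evap + W
Q_cond = 176.1 + 49.5
Q_cond = 225.6 kW

225.6


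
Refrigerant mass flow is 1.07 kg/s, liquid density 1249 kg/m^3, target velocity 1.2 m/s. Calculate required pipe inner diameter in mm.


A = m_dot / (rho * v) = 1.07 / (1249 * 1.2) = 0.0007139044569 m^2
d = sqrt(4*A/pi) * 1000
d = 30.1 mm

30.1


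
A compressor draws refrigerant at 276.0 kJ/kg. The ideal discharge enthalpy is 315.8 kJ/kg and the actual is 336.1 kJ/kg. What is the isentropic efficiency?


dh_ideal = 315.8 - 276.0 = 39.8 kJ/kg
dh_actual = 336.1 - 276.0 = 60.1 kJ/kg
eta_s = dh_ideal / dh_actual = 39.8 / 60.1
eta_s = 0.6622

0.6622


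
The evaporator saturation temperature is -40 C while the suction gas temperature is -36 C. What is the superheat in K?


Superheat = T_suction - T_evap
Superheat = -36 - (-40)
Superheat = 4 K

4


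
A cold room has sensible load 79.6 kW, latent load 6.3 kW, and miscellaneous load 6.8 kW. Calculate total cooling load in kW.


Q_total = Q_s + Q_l + Q_misc
Q_total = 79.6 + 6.3 + 6.8
Q_total = 92.7 kW

92.7


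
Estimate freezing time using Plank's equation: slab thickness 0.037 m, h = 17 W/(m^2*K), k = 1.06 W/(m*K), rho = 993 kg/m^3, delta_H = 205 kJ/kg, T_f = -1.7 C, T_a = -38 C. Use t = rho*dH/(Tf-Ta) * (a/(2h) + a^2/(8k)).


dT = -1.7 - (-38) = 36.3 K
term1 = a/(2h) = 0.037/(2*17) = 0.001088235294
term2 = a^2/(8k) = 0.037^2/(8*1.06) = 0.0001614386792
t = rho*dH*1000/dT * (term1 + term2)
t = 993*205*1000/36.3 * (0.001088235294 + 0.0001614386792)
t = 7008 s

7008


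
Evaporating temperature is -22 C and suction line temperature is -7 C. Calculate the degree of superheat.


Superheat = T_suction - T_evap
Superheat = -7 - (-22)
Superheat = 15 K

15


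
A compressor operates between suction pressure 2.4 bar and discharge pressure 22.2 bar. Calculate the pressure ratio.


PR = P_high / P_low
PR = 22.2 / 2.4
PR = 9.25

9.25


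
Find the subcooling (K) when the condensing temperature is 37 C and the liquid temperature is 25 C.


Subcooling = T_cond - T_liquid
Subcooling = 37 - 25
Subcooling = 12 K

12


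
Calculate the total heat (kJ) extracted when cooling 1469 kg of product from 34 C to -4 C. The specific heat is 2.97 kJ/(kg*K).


dT = 34 - (-4) = 38 K
Q = m * cp * dT = 1469 * 2.97 * 38
Q = 165791 kJ

165791


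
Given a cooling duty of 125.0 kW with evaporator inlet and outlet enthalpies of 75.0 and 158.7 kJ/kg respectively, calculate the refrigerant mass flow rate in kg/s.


dh = 158.7 - 75.0 = 83.7 kJ/kg
m_dot = Q / dh = 125.0 / 83.7 = 1.4934 kg/s

1.4934


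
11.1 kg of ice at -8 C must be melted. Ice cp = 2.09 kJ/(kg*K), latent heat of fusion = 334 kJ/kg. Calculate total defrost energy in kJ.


Sensible heat = cp * dT = 2.09 * 8 = 16.72 kJ/kg
Total per kg = 16.72 + 334 = 350.72 kJ/kg
Q = m * total = 11.1 * 350.72
Q = 3893.0 kJ

3893.0


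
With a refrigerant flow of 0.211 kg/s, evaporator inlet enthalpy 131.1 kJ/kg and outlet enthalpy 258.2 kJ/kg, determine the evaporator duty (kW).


dh = 258.2 - 131.1 = 127.1 kJ/kg
Q_evap = m_dot * dh = 0.211 * 127.1
Q_evap = 26.82 kW

26.82


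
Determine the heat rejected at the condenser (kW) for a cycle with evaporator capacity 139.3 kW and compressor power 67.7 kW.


Q_cond = Q_evap + W
Q_cond = 139.3 + 67.7
Q_cond = 207.0 kW

207.0


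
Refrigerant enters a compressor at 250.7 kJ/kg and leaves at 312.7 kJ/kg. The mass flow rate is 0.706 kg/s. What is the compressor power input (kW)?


dh = 312.7 - 250.7 = 62.0 kJ/kg
W = m_dot * dh = 0.706 * 62.0 = 43.77 kW

43.77


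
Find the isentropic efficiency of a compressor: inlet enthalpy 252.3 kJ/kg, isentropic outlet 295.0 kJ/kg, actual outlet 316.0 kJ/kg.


dh_ideal = 295.0 - 252.3 = 42.7 kJ/kg
dh_actual = 316.0 - 252.3 = 63.7 kJ/kg
eta_s = dh_ideal / dh_actual = 42.7 / 63.7
eta_s = 0.6703

0.6703


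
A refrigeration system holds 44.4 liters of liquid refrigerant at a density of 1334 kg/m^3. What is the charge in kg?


Charge = V * rho / 1000
Charge = 44.4 * 1334 / 1000
Charge = 59.23 kg

59.23


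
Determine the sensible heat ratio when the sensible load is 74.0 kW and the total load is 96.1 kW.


SHR = Q_sensible / Q_total
SHR = 74.0 / 96.1
SHR = 0.77

0.77


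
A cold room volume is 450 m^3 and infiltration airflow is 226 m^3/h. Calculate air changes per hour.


ACH = flow / volume
ACH = 226 / 450
ACH = 0.502

0.502


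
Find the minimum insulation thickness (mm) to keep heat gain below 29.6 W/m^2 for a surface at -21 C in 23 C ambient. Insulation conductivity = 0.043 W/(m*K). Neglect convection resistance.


dT = 23 - (-21) = 44 K
thickness = k * dT / q_max * 1000
thickness = 0.043 * 44 / 29.6 * 1000
thickness = 63.9 mm

63.9


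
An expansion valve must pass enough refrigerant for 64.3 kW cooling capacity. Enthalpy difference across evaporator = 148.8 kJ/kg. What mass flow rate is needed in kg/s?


m_dot = Q / dh
m_dot = 64.3 / 148.8
m_dot = 0.4321 kg/s

0.4321


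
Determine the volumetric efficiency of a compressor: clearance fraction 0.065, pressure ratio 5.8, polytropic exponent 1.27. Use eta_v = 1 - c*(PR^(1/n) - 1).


PR^(1/n) = 5.8^(1/1.27) = 3.9913922
eta_v = 1 - 0.065 * (3.9913922 - 1)
eta_v = 0.8056

0.8056


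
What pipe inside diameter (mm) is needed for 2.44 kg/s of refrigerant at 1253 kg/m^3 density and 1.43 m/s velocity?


A = m_dot / (rho * v) = 2.44 / (1253 * 1.43) = 0.001361766725 m^2
d = sqrt(4*A/pi) * 1000
d = 41.6 mm

41.6


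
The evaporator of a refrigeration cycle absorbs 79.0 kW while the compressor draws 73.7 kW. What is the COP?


COP = Q_evap / W
COP = 79.0 / 73.7
COP = 1.072

1.072


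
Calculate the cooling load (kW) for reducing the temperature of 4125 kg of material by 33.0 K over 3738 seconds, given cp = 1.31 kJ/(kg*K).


Q = m * cp * dT / t
Q = 4125 * 1.31 * 33.0 / 3738
Q = 47.706 kW

47.706


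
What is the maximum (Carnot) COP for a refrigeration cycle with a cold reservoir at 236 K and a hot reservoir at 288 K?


dT = 288 - 236 = 52 K
COP_carnot = T_cold / dT = 236 / 52
COP_carnot = 4.538

4.538


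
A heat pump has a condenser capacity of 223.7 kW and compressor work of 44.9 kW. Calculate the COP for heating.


COP_hp = Q_cond / W
COP_hp = 223.7 / 44.9
COP_hp = 4.982

4.982


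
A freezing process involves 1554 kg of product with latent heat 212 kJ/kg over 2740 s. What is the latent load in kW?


Q_lat = m * h_fg / t
Q_lat = 1554 * 212 / 2740
Q_lat = 120.24 kW

120.24


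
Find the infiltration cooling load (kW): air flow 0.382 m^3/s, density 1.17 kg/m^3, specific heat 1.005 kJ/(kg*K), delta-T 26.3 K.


Q = V_dot * rho * cp * dT
Q = 0.382 * 1.17 * 1.005 * 26.3
Q = 11.813 kW

11.813


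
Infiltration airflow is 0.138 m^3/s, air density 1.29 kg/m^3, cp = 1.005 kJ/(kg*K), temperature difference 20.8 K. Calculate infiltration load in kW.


Q = V_dot * rho * cp * dT
Q = 0.138 * 1.29 * 1.005 * 20.8
Q = 3.721 kW

3.721


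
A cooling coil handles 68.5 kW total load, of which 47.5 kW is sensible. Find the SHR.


SHR = Q_sensible / Q_total
SHR = 47.5 / 68.5
SHR = 0.693

0.693


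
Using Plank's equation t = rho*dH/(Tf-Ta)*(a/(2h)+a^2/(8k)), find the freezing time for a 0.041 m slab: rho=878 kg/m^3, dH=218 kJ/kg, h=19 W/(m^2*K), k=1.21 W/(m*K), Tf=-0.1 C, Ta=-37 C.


dT = -0.1 - (-37) = 36.9 K
term1 = a/(2h) = 0.041/(2*19) = 0.001078947368
term2 = a^2/(8k) = 0.041^2/(8*1.21) = 0.0001736570248
t = rho*dH*1000/dT * (term1 + term2)
t = 878*218*1000/36.9 * (0.001078947368 + 0.0001736570248)
t = 6497 s

6497


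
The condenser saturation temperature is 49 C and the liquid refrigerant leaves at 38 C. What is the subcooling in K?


Subcooling = T_cond - T_liquid
Subcooling = 49 - 38
Subcooling = 11 K

11


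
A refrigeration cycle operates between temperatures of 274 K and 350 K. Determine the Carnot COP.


dT = 350 - 274 = 76 K
COP_carnot = T_cold / dT = 274 / 76
COP_carnot = 3.605

3.605


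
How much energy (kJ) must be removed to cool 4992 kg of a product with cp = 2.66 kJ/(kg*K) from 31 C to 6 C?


dT = 31 - (6) = 25 K
Q = m * cp * dT = 4992 * 2.66 * 25
Q = 331968 kJ

331968


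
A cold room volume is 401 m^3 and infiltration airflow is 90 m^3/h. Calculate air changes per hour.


ACH = flow / volume
ACH = 90 / 401
ACH = 0.224

0.224


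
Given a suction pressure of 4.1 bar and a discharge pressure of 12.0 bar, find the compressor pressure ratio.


PR = P_high / P_low
PR = 12.0 / 4.1
PR = 2.927

2.927


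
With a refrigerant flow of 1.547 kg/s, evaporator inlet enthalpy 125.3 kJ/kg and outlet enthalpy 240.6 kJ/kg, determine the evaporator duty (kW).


dh = 240.6 - 125.3 = 115.3 kJ/kg
Q_evap = m_dot * dh = 1.547 * 115.3
Q_evap = 178.37 kW

178.37


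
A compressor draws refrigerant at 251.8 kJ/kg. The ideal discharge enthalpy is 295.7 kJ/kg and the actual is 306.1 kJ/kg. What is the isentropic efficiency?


dh_ideal = 295.7 - 251.8 = 43.9 kJ/kg
dh_actual = 306.1 - 251.8 = 54.3 kJ/kg
eta_s = dh_ideal / dh_actual = 43.9 / 54.3
eta_s = 0.8085

0.8085


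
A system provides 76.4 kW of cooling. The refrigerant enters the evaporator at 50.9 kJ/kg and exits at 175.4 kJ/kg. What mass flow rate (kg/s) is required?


dh = 175.4 - 50.9 = 124.5 kJ/kg
m_dot = Q / dh = 76.4 / 124.5 = 0.6137 kg/s

0.6137


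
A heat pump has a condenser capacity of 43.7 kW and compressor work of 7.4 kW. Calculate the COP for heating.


COP_hp = Q_cond / W
COP_hp = 43.7 / 7.4
COP_hp = 5.905

5.905


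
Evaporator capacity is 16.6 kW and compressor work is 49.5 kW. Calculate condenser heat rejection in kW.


Q_cond = Q_evap + W
Q_cond = 16.6 + 49.5
Q_cond = 66.1 kW

66.1


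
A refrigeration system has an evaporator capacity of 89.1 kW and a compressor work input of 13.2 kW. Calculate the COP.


COP = Q_evap / W
COP = 89.1 / 13.2
COP = 6.75

6.75


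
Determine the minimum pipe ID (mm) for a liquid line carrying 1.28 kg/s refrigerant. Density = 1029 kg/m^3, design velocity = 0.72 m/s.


A = m_dot / (rho * v) = 1.28 / (1029 * 0.72) = 0.001727675197 m^2
d = sqrt(4*A/pi) * 1000
d = 46.9 mm

46.9


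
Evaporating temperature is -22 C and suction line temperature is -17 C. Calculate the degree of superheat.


Superheat = T_suction - T_evap
Superheat = -17 - (-22)
Superheat = 5 K

5


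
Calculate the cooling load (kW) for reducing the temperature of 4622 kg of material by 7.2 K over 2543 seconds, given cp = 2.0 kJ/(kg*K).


Q = m * cp * dT / t
Q = 4622 * 2.0 * 7.2 / 2543
Q = 26.173 kW

26.173


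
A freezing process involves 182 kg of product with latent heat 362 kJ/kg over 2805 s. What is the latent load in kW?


Q_lat = m * h_fg / t
Q_lat = 182 * 362 / 2805
Q_lat = 23.49 kW

23.49


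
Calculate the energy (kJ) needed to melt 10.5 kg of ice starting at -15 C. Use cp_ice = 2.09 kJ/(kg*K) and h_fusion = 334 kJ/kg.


Sensible heat = cp * dT = 2.09 * 15 = 31.35 kJ/kg
Total per kg = 31.35 + 334 = 365.35 kJ/kg
Q = m * total = 10.5 * 365.35
Q = 3836.2 kJ

3836.2


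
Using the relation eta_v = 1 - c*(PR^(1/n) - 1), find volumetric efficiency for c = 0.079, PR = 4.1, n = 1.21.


PR^(1/n) = 4.1^(1/1.21) = 3.20946718
eta_v = 1 - 0.079 * (3.20946718 - 1)
eta_v = 0.8255

0.8255


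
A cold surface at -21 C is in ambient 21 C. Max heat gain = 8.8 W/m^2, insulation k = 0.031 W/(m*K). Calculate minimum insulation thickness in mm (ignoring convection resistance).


dT = 21 - (-21) = 42 K
thickness = k * dT / q_max * 1000
thickness = 0.031 * 42 / 8.8 * 1000
thickness = 148.0 mm

148.0


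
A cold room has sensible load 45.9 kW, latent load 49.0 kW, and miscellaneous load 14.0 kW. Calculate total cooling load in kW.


Q_total = Q_s + Q_l + Q_misc
Q_total = 45.9 + 49.0 + 14.0
Q_total = 108.9 kW

108.9


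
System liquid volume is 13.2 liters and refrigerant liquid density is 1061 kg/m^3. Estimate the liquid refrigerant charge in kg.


Charge = V * rho / 1000
Charge = 13.2 * 1061 / 1000
Charge = 14.01 kg

14.01


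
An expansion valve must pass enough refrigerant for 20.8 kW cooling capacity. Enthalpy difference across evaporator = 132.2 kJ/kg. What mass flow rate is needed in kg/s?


m_dot = Q / dh
m_dot = 20.8 / 132.2
m_dot = 0.1573 kg/s

0.1573


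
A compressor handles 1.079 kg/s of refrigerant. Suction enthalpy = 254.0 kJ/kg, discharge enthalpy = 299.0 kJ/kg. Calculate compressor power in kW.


dh = 299.0 - 254.0 = 45.0 kJ/kg
W = m_dot * dh = 1.079 * 45.0 = 48.56 kW

48.56


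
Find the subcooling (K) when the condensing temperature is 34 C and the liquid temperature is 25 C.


Subcooling = T_cond - T_liquid
Subcooling = 34 - 25
Subcooling = 9 K

9


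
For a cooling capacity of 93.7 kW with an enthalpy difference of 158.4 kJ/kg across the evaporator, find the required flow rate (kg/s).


m_dot = Q / dh
m_dot = 93.7 / 158.4
m_dot = 0.5915 kg/s

0.5915


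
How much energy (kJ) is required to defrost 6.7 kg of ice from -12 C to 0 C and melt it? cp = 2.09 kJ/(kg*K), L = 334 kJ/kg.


Sensible heat = cp * dT = 2.09 * 12 = 25.08 kJ/kg
Total per kg = 25.08 + 334 = 359.08 kJ/kg
Q = m * total = 6.7 * 359.08
Q = 2405.8 kJ

2405.8


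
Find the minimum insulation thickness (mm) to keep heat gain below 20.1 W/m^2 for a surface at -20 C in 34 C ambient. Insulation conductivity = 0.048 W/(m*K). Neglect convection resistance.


dT = 34 - (-20) = 54 K
thickness = k * dT / q_max * 1000
thickness = 0.048 * 54 / 20.1 * 1000
thickness = 129.0 mm

129.0


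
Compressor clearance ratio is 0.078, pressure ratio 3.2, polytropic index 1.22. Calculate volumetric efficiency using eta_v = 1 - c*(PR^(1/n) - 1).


PR^(1/n) = 3.2^(1/1.22) = 2.59452201
eta_v = 1 - 0.078 * (2.59452201 - 1)
eta_v = 0.8756

0.8756


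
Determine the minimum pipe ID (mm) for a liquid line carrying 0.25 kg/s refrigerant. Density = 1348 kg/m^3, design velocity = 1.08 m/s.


A = m_dot / (rho * v) = 0.25 / (1348 * 1.08) = 0.0001717221673 m^2
d = sqrt(4*A/pi) * 1000
d = 14.8 mm

14.8


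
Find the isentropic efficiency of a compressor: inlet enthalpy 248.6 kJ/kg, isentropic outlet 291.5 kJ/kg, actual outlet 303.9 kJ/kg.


dh_ideal = 291.5 - 248.6 = 42.9 kJ/kg
dh_actual = 303.9 - 248.6 = 55.3 kJ/kg
eta_s = dh_ideal / dh_actual = 42.9 / 55.3
eta_s = 0.7758

0.7758


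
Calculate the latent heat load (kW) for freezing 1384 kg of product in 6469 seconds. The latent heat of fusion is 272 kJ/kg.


Q_lat = m * h_fg / t
Q_lat = 1384 * 272 / 6469
Q_lat = 58.19 kW

58.19


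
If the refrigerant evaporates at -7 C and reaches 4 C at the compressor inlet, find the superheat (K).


Superheat = T_suction - T_evap
Superheat = 4 - (-7)
Superheat = 11 K

11


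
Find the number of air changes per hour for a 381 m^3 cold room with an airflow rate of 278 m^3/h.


ACH = flow / volume
ACH = 278 / 381
ACH = 0.73

0.73


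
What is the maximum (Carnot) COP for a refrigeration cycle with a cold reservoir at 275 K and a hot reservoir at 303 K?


dT = 303 - 275 = 28 K
COP_carnot = T_cold / dT = 275 / 28
COP_carnot = 9.821

9.821


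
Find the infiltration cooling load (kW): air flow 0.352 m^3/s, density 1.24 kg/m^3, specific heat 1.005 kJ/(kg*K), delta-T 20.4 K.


Q = V_dot * rho * cp * dT
Q = 0.352 * 1.24 * 1.005 * 20.4
Q = 8.949 kW

8.949


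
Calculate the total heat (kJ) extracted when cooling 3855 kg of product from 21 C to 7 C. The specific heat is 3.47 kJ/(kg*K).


dT = 21 - (7) = 14 K
Q = m * cp * dT = 3855 * 3.47 * 14
Q = 187276 kJ

187276


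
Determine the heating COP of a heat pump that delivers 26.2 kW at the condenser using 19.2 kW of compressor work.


COP_hp = Q_cond / W
COP_hp = 26.2 / 19.2
COP_hp = 1.365

1.365


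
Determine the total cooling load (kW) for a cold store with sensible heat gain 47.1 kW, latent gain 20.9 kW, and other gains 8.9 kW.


Q_total = Q_s + Q_l + Q_misc
Q_total = 47.1 + 20.9 + 8.9
Q_total = 76.9 kW

76.9


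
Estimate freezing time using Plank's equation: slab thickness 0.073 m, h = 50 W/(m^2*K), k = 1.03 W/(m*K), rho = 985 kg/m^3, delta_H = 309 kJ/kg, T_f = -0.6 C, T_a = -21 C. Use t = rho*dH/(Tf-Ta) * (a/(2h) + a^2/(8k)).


dT = -0.6 - (-21) = 20.4 K
term1 = a/(2h) = 0.073/(2*50) = 0.00073
term2 = a^2/(8k) = 0.073^2/(8*1.03) = 0.000646723301
t = rho*dH*1000/dT * (term1 + term2)
t = 985*309*1000/20.4 * (0.00073 + 0.000646723301)
t = 20541 s

20541


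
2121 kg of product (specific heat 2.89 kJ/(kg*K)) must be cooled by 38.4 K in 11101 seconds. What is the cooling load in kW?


Q = m * cp * dT / t
Q = 2121 * 2.89 * 38.4 / 11101
Q = 21.204 kW

21.204


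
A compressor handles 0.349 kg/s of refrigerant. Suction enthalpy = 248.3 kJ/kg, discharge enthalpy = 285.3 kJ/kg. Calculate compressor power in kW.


dh = 285.3 - 248.3 = 37.0 kJ/kg
W = m_dot * dh = 0.349 * 37.0 = 12.91 kW

12.91


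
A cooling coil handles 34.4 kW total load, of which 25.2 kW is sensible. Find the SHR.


SHR = Q_sensible / Q_total
SHR = 25.2 / 34.4
SHR = 0.733

0.733


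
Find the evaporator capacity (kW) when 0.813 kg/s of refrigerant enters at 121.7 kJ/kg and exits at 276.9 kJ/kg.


dh = 276.9 - 121.7 = 155.2 kJ/kg
Q_evap = m_dot * dh = 0.813 * 155.2
Q_evap = 126.18 kW

126.18
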